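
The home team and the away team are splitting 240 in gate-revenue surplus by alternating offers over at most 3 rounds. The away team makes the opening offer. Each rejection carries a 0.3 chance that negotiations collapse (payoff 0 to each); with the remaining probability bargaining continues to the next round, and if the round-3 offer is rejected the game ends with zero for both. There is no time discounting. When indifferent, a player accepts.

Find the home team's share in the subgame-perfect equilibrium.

50.4

By backward induction:
Round 3 (the away team proposes): the home team will accept anything ≥ 0, so the away team offers 0 and keeps 240.
Round 2 (the home team proposes): rejecting gives the away team an expected 0.7 × 240 = 168, so the home team offers 168, keeping 72.
Round 1 (the away team proposes): rejecting gives the home team an expected 0.7 × 72 = 50.4; the away team offers that and keeps 189.6.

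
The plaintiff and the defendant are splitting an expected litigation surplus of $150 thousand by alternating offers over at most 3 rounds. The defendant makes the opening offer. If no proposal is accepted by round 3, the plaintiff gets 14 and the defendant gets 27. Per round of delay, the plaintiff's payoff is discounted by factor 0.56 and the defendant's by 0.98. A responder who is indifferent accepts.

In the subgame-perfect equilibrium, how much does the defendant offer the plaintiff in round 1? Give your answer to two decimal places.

Round 3 (the defendant proposes): the plaintiff gets 14 if talks fail, so the defendant offers 14 and keeps 136.
Round 2 (the plaintiff proposes): the defendant can get 136 next round, worth 0.98 × 136 = 133.28 now, so the plaintiff offers 133.28, keeping 16.72.
Round 1 (the defendant proposes): the plaintiff can get 16.72 next round, worth 0.56 × 16.72 = 9.3632 now. The defendant offers 9.3632 and keeps 150 − 9.3632 = 140.6368.

9.36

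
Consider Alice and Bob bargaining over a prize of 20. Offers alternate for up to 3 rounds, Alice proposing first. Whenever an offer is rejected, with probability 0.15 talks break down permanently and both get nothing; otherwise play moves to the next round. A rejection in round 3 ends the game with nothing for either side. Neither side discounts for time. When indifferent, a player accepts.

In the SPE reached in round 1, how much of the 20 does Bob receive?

Round 3 (Alice proposes): rejection yields 0 for Bob; Alice offers 0 and keeps 20.
Round 2 (Bob proposes): rejecting gives Alice an expected 0.85 × 20 = 17, so Bob offers 17, keeping 3.
Round 1 (Alice proposes): rejecting gives Bob an expected 0.85 × 3 = 2.55, so Alice offers 2.55, keeping 17.45.

2.55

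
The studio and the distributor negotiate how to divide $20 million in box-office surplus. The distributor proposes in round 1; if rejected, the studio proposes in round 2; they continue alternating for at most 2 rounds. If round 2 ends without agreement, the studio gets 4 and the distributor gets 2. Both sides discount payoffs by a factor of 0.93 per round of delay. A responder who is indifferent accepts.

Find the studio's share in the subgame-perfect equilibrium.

16.74

By backward induction:
Round 2 (the studio proposes): the distributor gets 2 if talks fail, so the studio offers 2 and keeps 18.
Round 1 (the distributor proposes): the studio can get 18 next round, worth 0.93 × 18 = 16.74 now. The distributor offers 16.74 and keeps 20 − 16.74 = 3.26.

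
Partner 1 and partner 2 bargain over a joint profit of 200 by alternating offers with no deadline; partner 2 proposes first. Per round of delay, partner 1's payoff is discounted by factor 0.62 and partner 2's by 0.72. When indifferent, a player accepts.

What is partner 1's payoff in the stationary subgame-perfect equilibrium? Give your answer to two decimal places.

Let x be partner 2's share when partner 2 proposes and y be partner 1's share when partner 1 proposes.
Partner 1 accepts iff offered ≥ 0.62·y, so x = 200 − 0.62y. Symmetrically y = 200 − 0.72x.
Substituting: x = 200 − 0.62(200 − 0.72x), giving x(1 − 0.72·0.62) = 200(1 − 0.62).
So x = 200 × 0.38 / 0.5536 ≈ 137.2832, and partner 1 receives 200 − x ≈ 62.7168.

62.72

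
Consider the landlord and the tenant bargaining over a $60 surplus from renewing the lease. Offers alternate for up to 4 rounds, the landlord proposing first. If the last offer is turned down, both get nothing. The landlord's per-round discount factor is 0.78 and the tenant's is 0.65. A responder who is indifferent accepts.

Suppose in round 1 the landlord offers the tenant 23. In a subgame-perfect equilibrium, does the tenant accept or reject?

Round 4 (the tenant proposes): rejection yields 0 for the landlord; the tenant offers 0 and keeps 60.
Round 3 (the landlord proposes): the tenant can get 60 next round, worth 0.65 × 60 = 39 now, so the landlord offers 39, keeping 21.
Round 2 (the tenant proposes): the landlord can get 21 next round, worth 0.78 × 21 = 16.38 now. The tenant offers 16.38 and keeps 60 − 16.38 = 43.62.
So by rejecting in round 1, the tenant gets 43.62 next round, worth 0.65 × 43.62 = 28.353 now.
Offer 23 < 28.353, so the tenant rejects.

Reject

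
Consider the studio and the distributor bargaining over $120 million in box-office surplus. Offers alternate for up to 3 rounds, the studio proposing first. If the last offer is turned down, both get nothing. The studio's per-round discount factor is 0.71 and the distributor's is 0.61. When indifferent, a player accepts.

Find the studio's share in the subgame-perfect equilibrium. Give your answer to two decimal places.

98.77

Work backward from the last round.
Round 3 (the studio proposes): rejection yields 0 for the distributor; the studio offers 0 and keeps 120.
Round 2 (the distributor proposes): the studio can get 120 next round, worth 0.71 × 120 = 85.2 now. The distributor offers 85.2 and keeps 120 − 85.2 = 34.8.
Round 1 (the studio proposes): the distributor can get 34.8 next round, worth 0.61 × 34.8 = 21.228 now; the studio offers that and keeps 98.772.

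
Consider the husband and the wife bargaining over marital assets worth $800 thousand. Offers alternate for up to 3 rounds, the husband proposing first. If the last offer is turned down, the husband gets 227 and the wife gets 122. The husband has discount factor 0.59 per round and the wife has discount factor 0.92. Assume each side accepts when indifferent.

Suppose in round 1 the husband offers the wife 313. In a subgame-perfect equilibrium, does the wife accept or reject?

Reject

Round 3 (the husband proposes): the wife gets 122 if talks fail, so the husband offers 122 and keeps 678.
Round 2 (the wife proposes): the husband can get 678 next round, worth 0.59 × 678 = 400.02 now. The wife offers 400.02 and keeps 800 − 400.02 = 399.98.
So by rejecting in round 1, the wife gets 399.98 next round, worth 0.92 × 399.98 = 367.9816 now.
Offer 313 < 367.9816, so the wife rejects.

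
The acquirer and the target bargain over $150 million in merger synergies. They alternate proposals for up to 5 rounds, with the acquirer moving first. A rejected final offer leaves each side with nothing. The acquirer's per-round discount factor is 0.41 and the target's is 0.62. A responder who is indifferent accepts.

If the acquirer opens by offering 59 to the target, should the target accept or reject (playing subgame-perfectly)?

Reject

Round 5 (the acquirer proposes): rejection yields 0 for the target; the acquirer offers 0 and keeps 150.
Round 4 (the target proposes): the acquirer can get 150 next round, worth 0.41 × 150 = 61.5 now; the target offers that and keeps 88.5.
Round 3 (the acquirer proposes): the target can get 88.5 next round, worth 0.62 × 88.5 = 54.87 now, so the acquirer offers 54.87, keeping 95.13.
Round 2 (the target proposes): the acquirer can get 95.13 next round, worth 0.41 × 95.13 = 39.0033 now, so the target offers 39.0033, keeping 110.9967.
So by rejecting in round 1, the target gets 110.9967 next round, worth 0.62 × 110.9967 = 68.817954 now.
Offer 59 < 68.817954, so the target rejects.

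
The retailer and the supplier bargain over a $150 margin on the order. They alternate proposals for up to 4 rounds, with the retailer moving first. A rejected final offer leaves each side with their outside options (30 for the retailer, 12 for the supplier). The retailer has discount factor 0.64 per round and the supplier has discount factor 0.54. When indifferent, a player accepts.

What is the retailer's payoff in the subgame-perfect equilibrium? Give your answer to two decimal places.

98.45

Round 4 (the supplier proposes): the retailer gets 30 if talks fail, so the supplier offers 30 and keeps 120.
Round 3 (the retailer proposes): the supplier can get 120 next round, worth 0.54 × 120 = 64.8 now; the retailer offers that and keeps 85.2.
Round 2 (the supplier proposes): the retailer can get 85.2 next round, worth 0.64 × 85.2 = 54.528 now; the supplier offers that and keeps 95.472.
Round 1 (the retailer proposes): the supplier can get 95.472 next round, worth 0.54 × 95.472 = 51.55488 now. The retailer offers 51.55488 and keeps 150 − 51.55488 = 98.44512.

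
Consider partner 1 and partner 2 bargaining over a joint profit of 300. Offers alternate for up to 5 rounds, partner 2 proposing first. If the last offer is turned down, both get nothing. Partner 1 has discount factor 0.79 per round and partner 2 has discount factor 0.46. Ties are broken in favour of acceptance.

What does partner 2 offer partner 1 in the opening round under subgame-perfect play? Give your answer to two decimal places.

174.49

Work backward from the last round.
Round 5 (partner 2 proposes): rejection yields 0 for partner 1; partner 2 offers 0 and keeps 300.
Round 4 (partner 1 proposes): partner 2 can get 300 next round, worth 0.46 × 300 = 138 now. Partner 1 offers 138 and keeps 300 − 138 = 162.
Round 3 (partner 2 proposes): partner 1 can get 162 next round, worth 0.79 × 162 = 127.98 now; partner 2 offers that and keeps 172.02.
Round 2 (partner 1 proposes): partner 2 can get 172.02 next round, worth 0.46 × 172.02 = 79.1292 now; partner 1 offers that and keeps 220.8708.
Round 1 (partner 2 proposes): partner 1 can get 220.8708 next round, worth 0.79 × 220.8708 = 174.487932 now; partner 2 offers that and keeps 125.512068.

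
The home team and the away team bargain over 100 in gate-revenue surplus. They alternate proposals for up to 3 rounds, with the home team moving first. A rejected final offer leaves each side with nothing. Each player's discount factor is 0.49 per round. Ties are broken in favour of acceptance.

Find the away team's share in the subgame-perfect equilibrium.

24.99

By backward induction:
Round 3 (the home team proposes): the away team will accept anything ≥ 0, so the home team offers 0 and keeps 100.
Round 2 (the away team proposes): the home team can get 100 next round, worth 0.49 × 100 = 49 now. The away team offers 49 and keeps 100 − 49 = 51.
Round 1 (the home team proposes): the away team can get 51 next round, worth 0.49 × 51 = 24.99 now; the home team offers that and keeps 75.01.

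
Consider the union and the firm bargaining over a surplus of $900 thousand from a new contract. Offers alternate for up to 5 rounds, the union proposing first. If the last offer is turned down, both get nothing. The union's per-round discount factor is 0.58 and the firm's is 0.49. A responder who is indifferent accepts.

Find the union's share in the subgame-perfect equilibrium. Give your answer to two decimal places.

662.14

Work backward from the last round.
Round 5 (the union proposes): the firm will accept anything ≥ 0, so the union offers 0 and keeps 900.
Round 4 (the firm proposes): the union can get 900 next round, worth 0.58 × 900 = 522 now; the firm offers that and keeps 378.
Round 3 (the union proposes): the firm can get 378 next round, worth 0.49 × 378 = 185.22 now, so the union offers 185.22, keeping 714.78.
Round 2 (the firm proposes): the union can get 714.78 next round, worth 0.58 × 714.78 = 414.5724 now; the firm offers that and keeps 485.4276.
Round 1 (the union proposes): the firm can get 485.4276 next round, worth 0.49 × 485.4276 = 237.859524 now. The union offers 237.859524 and keeps 900 − 237.859524 = 662.140476.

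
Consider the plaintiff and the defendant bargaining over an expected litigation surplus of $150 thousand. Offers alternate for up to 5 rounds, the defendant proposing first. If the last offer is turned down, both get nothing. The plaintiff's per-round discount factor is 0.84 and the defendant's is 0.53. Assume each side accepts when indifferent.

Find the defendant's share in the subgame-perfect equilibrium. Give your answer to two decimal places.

Work backward from the last round.
Round 5 (the defendant proposes): rejection yields 0 for the plaintiff; the defendant offers 0 and keeps 150.
Round 4 (the plaintiff proposes): the defendant can get 150 next round, worth 0.53 × 150 = 79.5 now; the plaintiff offers that and keeps 70.5.
Round 3 (the defendant proposes): the plaintiff can get 70.5 next round, worth 0.84 × 70.5 = 59.22 now, so the defendant offers 59.22, keeping 90.78.
Round 2 (the plaintiff proposes): the defendant can get 90.78 next round, worth 0.53 × 90.78 = 48.1134 now; the plaintiff offers that and keeps 101.8866.
Round 1 (the defendant proposes): the plaintiff can get 101.8866 next round, worth 0.84 × 101.8866 = 85.584744 now; the defendant offers that and keeps 64.415256.

64.42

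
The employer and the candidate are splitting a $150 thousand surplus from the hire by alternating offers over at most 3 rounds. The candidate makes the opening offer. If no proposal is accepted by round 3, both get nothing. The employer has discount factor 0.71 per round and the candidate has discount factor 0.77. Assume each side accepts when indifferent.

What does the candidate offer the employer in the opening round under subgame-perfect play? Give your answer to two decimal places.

Round 3 (the candidate proposes): rejection yields 0 for the employer; the candidate offers 0 and keeps 150.
Round 2 (the employer proposes): the candidate can get 150 next round, worth 0.77 × 150 = 115.5 now; the employer offers that and keeps 34.5.
Round 1 (the candidate proposes): the employer can get 34.5 next round, worth 0.71 × 34.5 = 24.495 now. The candidate offers 24.495 and keeps 150 − 24.495 = 125.505.

24.50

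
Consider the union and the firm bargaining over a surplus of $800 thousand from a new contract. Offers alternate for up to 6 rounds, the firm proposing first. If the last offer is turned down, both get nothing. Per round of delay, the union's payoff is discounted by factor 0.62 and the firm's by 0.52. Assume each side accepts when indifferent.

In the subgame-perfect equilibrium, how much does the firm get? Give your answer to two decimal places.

433.61

Work backward from the last round.
Round 6 (the union proposes): the firm will accept anything ≥ 0, so the union offers 0 and keeps 800.
Round 5 (the firm proposes): the union can get 800 next round, worth 0.62 × 800 = 496 now. The firm offers 496 and keeps 800 − 496 = 304.
Round 4 (the union proposes): the firm can get 304 next round, worth 0.52 × 304 = 158.08 now, so the union offers 158.08, keeping 641.92.
Round 3 (the firm proposes): the union can get 641.92 next round, worth 0.62 × 641.92 = 397.9904 now. The firm offers 397.9904 and keeps 800 − 397.9904 = 402.0096.
Round 2 (the union proposes): the firm can get 402.0096 next round, worth 0.52 × 402.0096 = 209.044992 now. The union offers 209.044992 and keeps 800 − 209.044992 = 590.955008.
Round 1 (the firm proposes): the union can get 590.955008 next round, worth 0.62 × 590.955008 = 366.39210496 now. The firm offers 366.39210496 and keeps 800 − 366.39210496 = 433.60789504.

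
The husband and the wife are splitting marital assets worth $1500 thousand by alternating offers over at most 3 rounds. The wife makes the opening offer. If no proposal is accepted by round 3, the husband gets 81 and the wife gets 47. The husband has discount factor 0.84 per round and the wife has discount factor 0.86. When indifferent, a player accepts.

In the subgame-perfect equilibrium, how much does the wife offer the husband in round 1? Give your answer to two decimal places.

Round 3 (the wife proposes): the husband gets 81 if talks fail, so the wife offers 81 and keeps 1419.
Round 2 (the husband proposes): the wife can get 1419 next round, worth 0.86 × 1419 = 1220.34 now; the husband offers that and keeps 279.66.
Round 1 (the wife proposes): the husband can get 279.66 next round, worth 0.84 × 279.66 = 234.9144 now; the wife offers that and keeps 1265.0856.

234.91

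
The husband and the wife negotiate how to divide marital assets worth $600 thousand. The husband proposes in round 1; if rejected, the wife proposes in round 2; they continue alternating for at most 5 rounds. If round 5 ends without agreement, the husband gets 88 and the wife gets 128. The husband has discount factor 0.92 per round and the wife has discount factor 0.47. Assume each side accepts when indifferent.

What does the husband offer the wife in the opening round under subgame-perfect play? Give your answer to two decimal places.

56.25

Work backward from the last round.
Round 5 (the husband proposes): the wife gets 128 if talks fail, so the husband offers 128 and keeps 472.
Round 4 (the wife proposes): the husband can get 472 next round, worth 0.92 × 472 = 434.24 now. The wife offers 434.24 and keeps 600 − 434.24 = 165.76.
Round 3 (the husband proposes): the wife can get 165.76 next round, worth 0.47 × 165.76 = 77.9072 now. The husband offers 77.9072 and keeps 600 − 77.9072 = 522.0928.
Round 2 (the wife proposes): the husband can get 522.0928 next round, worth 0.92 × 522.0928 = 480.325376 now; the wife offers that and keeps 119.674624.
Round 1 (the husband proposes): the wife can get 119.674624 next round, worth 0.47 × 119.674624 = 56.24707328 now. The husband offers 56.24707328 and keeps 600 − 56.24707328 = 543.75292672.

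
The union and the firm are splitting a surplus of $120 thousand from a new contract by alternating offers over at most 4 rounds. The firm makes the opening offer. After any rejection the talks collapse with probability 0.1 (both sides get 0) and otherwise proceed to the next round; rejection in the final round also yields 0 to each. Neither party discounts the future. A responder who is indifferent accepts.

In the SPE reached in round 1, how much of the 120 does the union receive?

98.28

Round 4 (the union proposes): rejection yields 0 for the firm; the union offers 0 and keeps 120.
Round 3 (the firm proposes): rejecting gives the union an expected 0.9 × 120 = 108; the firm offers that and keeps 12.
Round 2 (the union proposes): rejecting gives the firm an expected 0.9 × 12 = 10.8. The union offers 10.8 and keeps 120 − 10.8 = 109.2.
Round 1 (the firm proposes): rejecting gives the union an expected 0.9 × 109.2 = 98.28, so the firm offers 98.28, keeping 21.72.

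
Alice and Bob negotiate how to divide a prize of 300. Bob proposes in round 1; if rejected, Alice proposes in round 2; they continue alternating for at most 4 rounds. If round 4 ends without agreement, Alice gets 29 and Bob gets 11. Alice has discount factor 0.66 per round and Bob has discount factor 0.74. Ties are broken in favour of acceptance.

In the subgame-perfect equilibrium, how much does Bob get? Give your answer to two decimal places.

155.36

Round 4 (Alice proposes): Bob gets 11 if talks fail, so Alice offers 11 and keeps 289.
Round 3 (Bob proposes): Alice can get 289 next round, worth 0.66 × 289 = 190.74 now, so Bob offers 190.74, keeping 109.26.
Round 2 (Alice proposes): Bob can get 109.26 next round, worth 0.74 × 109.26 = 80.8524 now, so Alice offers 80.8524, keeping 219.1476.
Round 1 (Bob proposes): Alice can get 219.1476 next round, worth 0.66 × 219.1476 = 144.637416 now; Bob offers that and keeps 155.362584.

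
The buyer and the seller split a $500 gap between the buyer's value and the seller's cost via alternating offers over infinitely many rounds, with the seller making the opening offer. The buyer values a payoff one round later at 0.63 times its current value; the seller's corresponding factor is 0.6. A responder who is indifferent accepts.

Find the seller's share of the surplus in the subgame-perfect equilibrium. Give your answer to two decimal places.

Let x be the seller's share when the seller proposes and y be the buyer's share when the buyer proposes.
The buyer accepts iff offered ≥ 0.63·y, so x = 500 − 0.63y. Symmetrically y = 500 − 0.6x.
Substituting: x = 500 − 0.63(500 − 0.6x), giving x(1 − 0.6·0.63) = 500(1 − 0.63).
So x = 500 × 0.37 / 0.622 ≈ 297.4277, and the buyer receives 500 − x ≈ 202.5723.

297.43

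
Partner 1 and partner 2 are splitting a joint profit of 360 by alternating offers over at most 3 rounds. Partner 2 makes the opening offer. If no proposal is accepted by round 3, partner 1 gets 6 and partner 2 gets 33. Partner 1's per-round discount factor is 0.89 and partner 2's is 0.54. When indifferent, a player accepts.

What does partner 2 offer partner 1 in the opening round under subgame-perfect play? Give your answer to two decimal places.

Work backward from the last round.
Round 3 (partner 2 proposes): partner 1 gets 6 if talks fail, so partner 2 offers 6 and keeps 354.
Round 2 (partner 1 proposes): partner 2 can get 354 next round, worth 0.54 × 354 = 191.16 now; partner 1 offers that and keeps 168.84.
Round 1 (partner 2 proposes): partner 1 can get 168.84 next round, worth 0.89 × 168.84 = 150.2676 now; partner 2 offers that and keeps 209.7324.

150.27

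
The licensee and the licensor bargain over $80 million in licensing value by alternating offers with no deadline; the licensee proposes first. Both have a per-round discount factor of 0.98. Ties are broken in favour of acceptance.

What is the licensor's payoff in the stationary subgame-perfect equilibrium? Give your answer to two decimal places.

When the licensee proposes, the licensor accepts any offer worth at least 0.98 times what the licensor would get by proposing next round; and vice versa.
This gives x = 80 − 0.98y and y = 80 − 0.98x, where x and y are each side's share when it proposes.
Hence (1 − 0.98·0.98)x = 80(1 − 0.98), i.e. 0.0396·x = 1.6.
x ≈ 40.4040; the licensor's share is 80 − x ≈ 39.5960.

39.60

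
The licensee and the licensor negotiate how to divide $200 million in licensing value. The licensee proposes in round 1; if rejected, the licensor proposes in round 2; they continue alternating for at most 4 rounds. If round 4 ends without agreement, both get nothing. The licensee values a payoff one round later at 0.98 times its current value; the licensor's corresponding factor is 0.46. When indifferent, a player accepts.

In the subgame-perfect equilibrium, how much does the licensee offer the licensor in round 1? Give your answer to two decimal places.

Round 4 (the licensor proposes): the licensee will accept anything ≥ 0, so the licensor offers 0 and keeps 200.
Round 3 (the licensee proposes): the licensor can get 200 next round, worth 0.46 × 200 = 92 now; the licensee offers that and keeps 108.
Round 2 (the licensor proposes): the licensee can get 108 next round, worth 0.98 × 108 = 105.84 now. The licensor offers 105.84 and keeps 200 − 105.84 = 94.16.
Round 1 (the licensee proposes): the licensor can get 94.16 next round, worth 0.46 × 94.16 = 43.3136 now; the licensee offers that and keeps 156.6864.

43.31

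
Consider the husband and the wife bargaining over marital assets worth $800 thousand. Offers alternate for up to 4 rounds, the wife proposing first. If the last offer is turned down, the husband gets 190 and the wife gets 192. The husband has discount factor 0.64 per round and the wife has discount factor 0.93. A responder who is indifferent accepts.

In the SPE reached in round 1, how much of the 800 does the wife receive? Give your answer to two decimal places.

532.56

Round 4 (the husband proposes): the wife gets 192 if talks fail, so the husband offers 192 and keeps 608.
Round 3 (the wife proposes): the husband can get 608 next round, worth 0.64 × 608 = 389.12 now; the wife offers that and keeps 410.88.
Round 2 (the husband proposes): the wife can get 410.88 next round, worth 0.93 × 410.88 = 382.1184 now, so the husband offers 382.1184, keeping 417.8816.
Round 1 (the wife proposes): the husband can get 417.8816 next round, worth 0.64 × 417.8816 = 267.444224 now. The wife offers 267.444224 and keeps 800 − 267.444224 = 532.555776.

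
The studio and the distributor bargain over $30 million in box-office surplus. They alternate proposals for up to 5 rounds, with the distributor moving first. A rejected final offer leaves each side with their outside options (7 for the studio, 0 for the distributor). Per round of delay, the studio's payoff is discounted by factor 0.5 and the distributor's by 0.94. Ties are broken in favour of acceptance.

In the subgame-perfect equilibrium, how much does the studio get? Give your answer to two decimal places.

2.87

Round 5 (the distributor proposes): the studio gets 7 if talks fail, so the distributor offers 7 and keeps 23.
Round 4 (the studio proposes): the distributor can get 23 next round, worth 0.94 × 23 = 21.62 now, so the studio offers 21.62, keeping 8.38.
Round 3 (the distributor proposes): the studio can get 8.38 next round, worth 0.5 × 8.38 = 4.19 now, so the distributor offers 4.19, keeping 25.81.
Round 2 (the studio proposes): the distributor can get 25.81 next round, worth 0.94 × 25.81 = 24.2614 now; the studio offers that and keeps 5.7386.
Round 1 (the distributor proposes): the studio can get 5.7386 next round, worth 0.5 × 5.7386 = 2.8693 now. The distributor offers 2.8693 and keeps 30 − 2.8693 = 27.1307.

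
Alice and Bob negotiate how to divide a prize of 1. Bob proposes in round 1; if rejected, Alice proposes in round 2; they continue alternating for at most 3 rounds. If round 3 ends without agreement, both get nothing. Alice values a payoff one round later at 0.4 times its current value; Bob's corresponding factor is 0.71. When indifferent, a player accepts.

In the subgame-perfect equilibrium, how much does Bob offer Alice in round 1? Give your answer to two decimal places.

0.12

Work backward from the last round.
Round 3 (Bob proposes): Alice will accept anything ≥ 0, so Bob offers 0 and keeps 1.
Round 2 (Alice proposes): Bob can get 1 next round, worth 0.71 × 1 = 0.71 now, so Alice offers 0.71, keeping 0.29.
Round 1 (Bob proposes): Alice can get 0.29 next round, worth 0.4 × 0.29 = 0.116 now, so Bob offers 0.116, keeping 0.884.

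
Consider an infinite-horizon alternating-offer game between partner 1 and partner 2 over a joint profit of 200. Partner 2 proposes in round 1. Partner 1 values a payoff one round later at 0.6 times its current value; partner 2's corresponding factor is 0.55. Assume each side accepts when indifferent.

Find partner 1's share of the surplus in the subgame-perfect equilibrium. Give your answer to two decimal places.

80.60

In a stationary SPE each proposer offers the other exactly their discounted continuation value.
If partner 2 keeps x when proposing and partner 1 keeps y when proposing, then x = 200 − 0.6y and y = 200 − 0.55x.
Solving: x = 200(1 − 0.6) / (1 − 0.55·0.6) = 80 / 0.67 ≈ 119.4030.
Partner 1 gets 200 − 119.4030 ≈ 80.5970.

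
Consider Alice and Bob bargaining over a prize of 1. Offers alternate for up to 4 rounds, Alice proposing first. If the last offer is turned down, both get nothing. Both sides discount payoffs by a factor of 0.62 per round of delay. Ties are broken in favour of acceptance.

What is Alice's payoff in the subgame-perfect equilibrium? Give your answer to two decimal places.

Round 4 (Bob proposes): Alice will accept anything ≥ 0, so Bob offers 0 and keeps 1.
Round 3 (Alice proposes): Bob can get 1 next round, worth 0.62 × 1 = 0.62 now, so Alice offers 0.62, keeping 0.38.
Round 2 (Bob proposes): Alice can get 0.38 next round, worth 0.62 × 0.38 = 0.2356 now. Bob offers 0.2356 and keeps 1 − 0.2356 = 0.7644.
Round 1 (Alice proposes): Bob can get 0.7644 next round, worth 0.62 × 0.7644 = 0.473928 now; Alice offers that and keeps 0.526072.

0.53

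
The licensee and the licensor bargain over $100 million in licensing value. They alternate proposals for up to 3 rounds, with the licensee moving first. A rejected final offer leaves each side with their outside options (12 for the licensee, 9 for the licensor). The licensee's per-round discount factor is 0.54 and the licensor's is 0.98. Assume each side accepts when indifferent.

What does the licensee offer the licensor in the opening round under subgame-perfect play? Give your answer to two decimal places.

49.84

Round 3 (the licensee proposes): the licensor gets 9 if talks fail, so the licensee offers 9 and keeps 91.
Round 2 (the licensor proposes): the licensee can get 91 next round, worth 0.54 × 91 = 49.14 now. The licensor offers 49.14 and keeps 100 − 49.14 = 50.86.
Round 1 (the licensee proposes): the licensor can get 50.86 next round, worth 0.98 × 50.86 = 49.8428 now, so the licensee offers 49.8428, keeping 50.1572.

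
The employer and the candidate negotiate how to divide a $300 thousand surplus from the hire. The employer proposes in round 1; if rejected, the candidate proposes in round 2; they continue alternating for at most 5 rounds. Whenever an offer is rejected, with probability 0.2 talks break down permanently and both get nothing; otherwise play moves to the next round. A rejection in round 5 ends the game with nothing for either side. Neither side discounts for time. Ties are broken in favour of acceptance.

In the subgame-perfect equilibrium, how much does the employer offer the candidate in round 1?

78.72

Round 5 (the employer proposes): rejection yields 0 for the candidate; the employer offers 0 and keeps 300.
Round 4 (the candidate proposes): rejecting gives the employer an expected 0.8 × 300 = 240, so the candidate offers 240, keeping 60.
Round 3 (the employer proposes): rejecting gives the candidate an expected 0.8 × 60 = 48; the employer offers that and keeps 252.
Round 2 (the candidate proposes): rejecting gives the employer an expected 0.8 × 252 = 201.6; the candidate offers that and keeps 98.4.
Round 1 (the employer proposes): rejecting gives the candidate an expected 0.8 × 98.4 = 78.72. The employer offers 78.72 and keeps 300 − 78.72 = 221.28.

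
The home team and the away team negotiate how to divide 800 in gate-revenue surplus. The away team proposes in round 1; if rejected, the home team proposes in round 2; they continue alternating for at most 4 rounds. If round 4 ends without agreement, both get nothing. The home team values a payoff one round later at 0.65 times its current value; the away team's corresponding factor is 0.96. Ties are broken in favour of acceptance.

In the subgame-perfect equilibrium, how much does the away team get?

Round 4 (the home team proposes): the away team will accept anything ≥ 0, so the home team offers 0 and keeps 800.
Round 3 (the away team proposes): the home team can get 800 next round, worth 0.65 × 800 = 520 now. The away team offers 520 and keeps 800 − 520 = 280.
Round 2 (the home team proposes): the away team can get 280 next round, worth 0.96 × 280 = 268.8 now; the home team offers that and keeps 531.2.
Round 1 (the away team proposes): the home team can get 531.2 next round, worth 0.65 × 531.2 = 345.28 now; the away team offers that and keeps 454.72.

454.72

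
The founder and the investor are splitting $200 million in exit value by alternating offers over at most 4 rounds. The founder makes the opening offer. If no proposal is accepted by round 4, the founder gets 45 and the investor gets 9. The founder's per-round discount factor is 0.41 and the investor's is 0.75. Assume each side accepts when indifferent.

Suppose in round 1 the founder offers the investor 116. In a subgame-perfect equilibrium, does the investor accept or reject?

Reject

Work out the investor's continuation value if the offer is rejected.
Round 4 (the investor proposes): the founder gets 45 if talks fail, so the investor offers 45 and keeps 155.
Round 3 (the founder proposes): the investor can get 155 next round, worth 0.75 × 155 = 116.25 now, so the founder offers 116.25, keeping 83.75.
Round 2 (the investor proposes): the founder can get 83.75 next round, worth 0.41 × 83.75 = 34.3375 now, so the investor offers 34.3375, keeping 165.6625.
So by rejecting in round 1, the investor gets 165.6625 next round, worth 0.75 × 165.6625 = 124.246875 now.
Offer 116 < 124.246875, so the investor rejects.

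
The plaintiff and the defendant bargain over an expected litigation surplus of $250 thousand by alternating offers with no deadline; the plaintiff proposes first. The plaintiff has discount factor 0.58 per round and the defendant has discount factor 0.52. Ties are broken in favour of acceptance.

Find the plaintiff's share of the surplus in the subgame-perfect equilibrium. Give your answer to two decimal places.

171.82

In a stationary SPE each proposer offers the other exactly their discounted continuation value.
If the plaintiff keeps x when proposing and the defendant keeps y when proposing, then x = 250 − 0.52y and y = 250 − 0.58x.
Solving: x = 250(1 − 0.52) / (1 − 0.58·0.52) = 120 / 0.6984 ≈ 171.8213.
The defendant gets 250 − 171.8213 ≈ 78.1787.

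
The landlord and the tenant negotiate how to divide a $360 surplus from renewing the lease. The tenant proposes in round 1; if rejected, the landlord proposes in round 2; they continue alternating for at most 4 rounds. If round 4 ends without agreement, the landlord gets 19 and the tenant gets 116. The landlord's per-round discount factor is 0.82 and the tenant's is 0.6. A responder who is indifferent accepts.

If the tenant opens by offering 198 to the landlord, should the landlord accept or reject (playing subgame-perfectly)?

Reject

Work out the landlord's continuation value if the offer is rejected.
Round 4 (the landlord proposes): the tenant gets 116 if talks fail, so the landlord offers 116 and keeps 244.
Round 3 (the tenant proposes): the landlord can get 244 next round, worth 0.82 × 244 = 200.08 now; the tenant offers that and keeps 159.92.
Round 2 (the landlord proposes): the tenant can get 159.92 next round, worth 0.6 × 159.92 = 95.952 now, so the landlord offers 95.952, keeping 264.048.
So by rejecting in round 1, the landlord gets 264.048 next round, worth 0.82 × 264.048 = 216.51936 now.
Offer 198 < 216.51936, so the landlord rejects.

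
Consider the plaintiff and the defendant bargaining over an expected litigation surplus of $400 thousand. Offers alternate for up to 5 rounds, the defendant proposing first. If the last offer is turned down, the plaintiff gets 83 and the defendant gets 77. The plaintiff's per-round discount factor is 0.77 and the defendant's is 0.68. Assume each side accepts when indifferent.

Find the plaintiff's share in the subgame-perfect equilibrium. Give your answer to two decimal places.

Round 5 (the defendant proposes): the plaintiff gets 83 if talks fail, so the defendant offers 83 and keeps 317.
Round 4 (the plaintiff proposes): the defendant can get 317 next round, worth 0.68 × 317 = 215.56 now. The plaintiff offers 215.56 and keeps 400 − 215.56 = 184.44.
Round 3 (the defendant proposes): the plaintiff can get 184.44 next round, worth 0.77 × 184.44 = 142.0188 now. The defendant offers 142.0188 and keeps 400 − 142.0188 = 257.9812.
Round 2 (the plaintiff proposes): the defendant can get 257.9812 next round, worth 0.68 × 257.9812 = 175.427216 now. The plaintiff offers 175.427216 and keeps 400 − 175.427216 = 224.572784.
Round 1 (the defendant proposes): the plaintiff can get 224.572784 next round, worth 0.77 × 224.572784 = 172.92104368 now. The defendant offers 172.92104368 and keeps 400 − 172.92104368 = 227.07895632.

172.92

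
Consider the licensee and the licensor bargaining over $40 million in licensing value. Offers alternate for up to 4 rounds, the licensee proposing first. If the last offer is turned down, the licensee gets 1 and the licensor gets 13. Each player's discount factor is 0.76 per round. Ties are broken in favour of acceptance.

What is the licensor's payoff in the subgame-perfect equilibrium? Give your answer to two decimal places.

24.42

Solve by backward induction from round 4.
Round 4 (the licensor proposes): the licensee gets 1 if talks fail, so the licensor offers 1 and keeps 39.
Round 3 (the licensee proposes): the licensor can get 39 next round, worth 0.76 × 39 = 29.64 now. The licensee offers 29.64 and keeps 40 − 29.64 = 10.36.
Round 2 (the licensor proposes): the licensee can get 10.36 next round, worth 0.76 × 10.36 = 7.8736 now, so the licensor offers 7.8736, keeping 32.1264.
Round 1 (the licensee proposes): the licensor can get 32.1264 next round, worth 0.76 × 32.1264 = 24.416064 now, so the licensee offers 24.416064, keeping 15.583936.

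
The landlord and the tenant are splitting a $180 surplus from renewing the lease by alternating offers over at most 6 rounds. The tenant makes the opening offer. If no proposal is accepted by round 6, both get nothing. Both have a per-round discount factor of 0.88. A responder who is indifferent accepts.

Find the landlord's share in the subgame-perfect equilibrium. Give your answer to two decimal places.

Work backward from the last round.
Round 6 (the landlord proposes): the tenant will accept anything ≥ 0, so the landlord offers 0 and keeps 180.
Round 5 (the tenant proposes): the landlord can get 180 next round, worth 0.88 × 180 = 158.4 now; the tenant offers that and keeps 21.6.
Round 4 (the landlord proposes): the tenant can get 21.6 next round, worth 0.88 × 21.6 = 19.008 now, so the landlord offers 19.008, keeping 160.992.
Round 3 (the tenant proposes): the landlord can get 160.992 next round, worth 0.88 × 160.992 = 141.67296 now, so the tenant offers 141.67296, keeping 38.32704.
Round 2 (the landlord proposes): the tenant can get 38.32704 next round, worth 0.88 × 38.32704 = 33.7277952 now; the landlord offers that and keeps 146.2722048.
Round 1 (the tenant proposes): the landlord can get 146.2722048 next round, worth 0.88 × 146.2722048 = 128.719540224 now, so the tenant offers 128.719540224, keeping 51.280459776.

128.72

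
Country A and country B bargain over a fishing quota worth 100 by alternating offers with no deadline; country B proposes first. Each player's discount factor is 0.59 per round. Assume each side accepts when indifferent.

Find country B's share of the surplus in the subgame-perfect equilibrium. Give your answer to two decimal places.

62.89

When country B proposes, country A accepts any offer worth at least 0.59 times what country A would get by proposing next round; and vice versa.
This gives x = 100 − 0.59y and y = 100 − 0.59x, where x and y are each side's share when it proposes.
Hence (1 − 0.59·0.59)x = 100(1 − 0.59), i.e. 0.6519·x = 41.
x ≈ 62.8931; country A's share is 100 − x ≈ 37.1069.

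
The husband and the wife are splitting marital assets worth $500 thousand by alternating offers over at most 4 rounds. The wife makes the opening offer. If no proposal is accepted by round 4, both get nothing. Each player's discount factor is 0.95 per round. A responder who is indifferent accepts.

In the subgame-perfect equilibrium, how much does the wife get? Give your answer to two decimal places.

47.56

Round 4 (the husband proposes): the wife will accept anything ≥ 0, so the husband offers 0 and keeps 500.
Round 3 (the wife proposes): the husband can get 500 next round, worth 0.95 × 500 = 475 now, so the wife offers 475, keeping 25.
Round 2 (the husband proposes): the wife can get 25 next round, worth 0.95 × 25 = 23.75 now, so the husband offers 23.75, keeping 476.25.
Round 1 (the wife proposes): the husband can get 476.25 next round, worth 0.95 × 476.25 = 452.4375 now, so the wife offers 452.4375, keeping 47.5625.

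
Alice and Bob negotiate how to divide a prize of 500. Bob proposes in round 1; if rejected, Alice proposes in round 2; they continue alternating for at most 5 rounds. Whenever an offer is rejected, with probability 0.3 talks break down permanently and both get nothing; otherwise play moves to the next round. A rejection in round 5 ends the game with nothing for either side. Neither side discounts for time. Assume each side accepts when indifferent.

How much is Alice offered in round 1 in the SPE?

156.45

Round 5 (Bob proposes): Alice will accept anything ≥ 0, so Bob offers 0 and keeps 500.
Round 4 (Alice proposes): rejecting gives Bob an expected 0.7 × 500 = 350, so Alice offers 350, keeping 150.
Round 3 (Bob proposes): rejecting gives Alice an expected 0.7 × 150 = 105, so Bob offers 105, keeping 395.
Round 2 (Alice proposes): rejecting gives Bob an expected 0.7 × 395 = 276.5, so Alice offers 276.5, keeping 223.5.
Round 1 (Bob proposes): rejecting gives Alice an expected 0.7 × 223.5 = 156.45; Bob offers that and keeps 343.55.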